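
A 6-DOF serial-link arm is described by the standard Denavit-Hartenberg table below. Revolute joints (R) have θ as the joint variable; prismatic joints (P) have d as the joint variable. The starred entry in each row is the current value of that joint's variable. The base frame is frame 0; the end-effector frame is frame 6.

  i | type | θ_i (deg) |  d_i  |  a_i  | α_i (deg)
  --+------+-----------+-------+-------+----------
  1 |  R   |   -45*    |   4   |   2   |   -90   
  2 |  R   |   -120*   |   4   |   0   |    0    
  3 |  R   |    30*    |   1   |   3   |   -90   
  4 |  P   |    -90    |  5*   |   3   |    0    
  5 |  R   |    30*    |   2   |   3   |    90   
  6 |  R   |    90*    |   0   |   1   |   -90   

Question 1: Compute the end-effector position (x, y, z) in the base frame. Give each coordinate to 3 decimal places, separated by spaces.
after link 1: o_1 = (1.4142, -1.4142, 4.0000)
after link 2: o_2 = (4.2426, 1.4142, 4.0000)
after link 3: o_3 = (4.9497, 2.1213, 7.0000)
after link 4: o_4 = (10.6066, 0.7071, 7.0000)
after link 5: o_5 = (13.8579, 1.1300, 8.5000)
after link 6: o_6 = (14.5650, 0.4229, 8.5000)

14.565 0.423 8.500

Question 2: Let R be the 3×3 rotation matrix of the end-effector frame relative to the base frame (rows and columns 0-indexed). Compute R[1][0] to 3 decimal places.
End-effector x-axis (col 0 of R) = (0.7071,-0.7071,-0.0000)
R[1][0] = -0.7071

-0.707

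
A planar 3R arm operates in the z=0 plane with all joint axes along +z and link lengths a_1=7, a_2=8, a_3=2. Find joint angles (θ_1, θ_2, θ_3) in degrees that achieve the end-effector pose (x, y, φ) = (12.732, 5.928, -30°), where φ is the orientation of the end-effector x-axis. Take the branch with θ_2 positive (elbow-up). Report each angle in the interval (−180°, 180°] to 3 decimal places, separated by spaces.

wrist centre = target − a_3·(cos φ, sin φ) = (10.9999, 6.9280)
cos θ_2 = (168.9961−7²−8²)/(2·7·8) = 0.5000; θ_2 = 60.0023° (elbow-up)
β = atan2(6.9280,10.9999) = 32.2036°; ψ = atan2(6.9284,10.9997) = 32.2055°
θ_1 = β − ψ = -0.0019°
θ_3 = φ − θ_1 − θ_2 = -90.0004° (wrapped to (-180°,180°])

-0.002 60.002 -90.000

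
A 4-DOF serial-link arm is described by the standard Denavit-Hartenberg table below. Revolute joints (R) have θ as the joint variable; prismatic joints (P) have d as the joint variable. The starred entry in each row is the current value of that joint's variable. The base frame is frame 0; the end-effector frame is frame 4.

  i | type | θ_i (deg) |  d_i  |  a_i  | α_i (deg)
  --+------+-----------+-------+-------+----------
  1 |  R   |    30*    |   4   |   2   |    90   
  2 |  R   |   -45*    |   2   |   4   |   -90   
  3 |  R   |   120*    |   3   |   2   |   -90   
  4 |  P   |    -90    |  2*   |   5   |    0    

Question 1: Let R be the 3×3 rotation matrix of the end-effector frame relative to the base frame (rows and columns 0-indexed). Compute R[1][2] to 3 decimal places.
-0.739

End-effector z-axis (col 2 of R) = (-0.2803,-0.7392,0.6124)
R[1][2] = -0.7392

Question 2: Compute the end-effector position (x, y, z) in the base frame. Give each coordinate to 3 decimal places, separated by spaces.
after link 1: o_1 = (1.7321, 1.0000, 4.0000)
after link 2: o_2 = (5.1815, 0.6822, 1.1716)
after link 3: o_3 = (5.5403, 2.8893, 4.0000)
after link 4: o_4 = (8.0415, 3.1786, 8.7603)

8.041 3.179 8.760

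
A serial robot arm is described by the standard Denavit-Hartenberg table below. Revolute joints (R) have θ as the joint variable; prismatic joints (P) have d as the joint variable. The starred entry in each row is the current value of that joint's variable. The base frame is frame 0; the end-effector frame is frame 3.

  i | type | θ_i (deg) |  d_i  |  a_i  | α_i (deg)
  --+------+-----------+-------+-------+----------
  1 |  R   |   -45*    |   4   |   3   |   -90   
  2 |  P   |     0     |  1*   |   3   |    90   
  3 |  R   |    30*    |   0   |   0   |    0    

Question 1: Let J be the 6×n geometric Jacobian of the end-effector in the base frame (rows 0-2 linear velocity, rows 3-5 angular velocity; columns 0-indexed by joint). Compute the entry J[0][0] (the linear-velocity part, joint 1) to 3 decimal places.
axis z_0 = ẑ; lever o_n−o_0 = (4.9497,-3.5355,4.0000)
cross product → J_v[:, 0] = (3.5355,4.9497,-0.0000)
J_ω[:, 0] = z_0
entry J[0][0] = 3.5355

3.536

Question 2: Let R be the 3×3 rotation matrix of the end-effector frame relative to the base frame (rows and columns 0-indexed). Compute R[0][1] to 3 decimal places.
End-effector y-axis (col 1 of R) = (0.2588,0.9659,0.0000)
R[0][1] = 0.2588

0.259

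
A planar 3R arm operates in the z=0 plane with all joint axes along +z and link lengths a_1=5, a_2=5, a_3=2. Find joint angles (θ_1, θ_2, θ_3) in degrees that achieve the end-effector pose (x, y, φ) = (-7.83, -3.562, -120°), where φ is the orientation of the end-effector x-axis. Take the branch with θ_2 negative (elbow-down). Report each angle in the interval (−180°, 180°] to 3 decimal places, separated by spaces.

-120.000 -90.003 90.002

wrist centre = target − a_3·(cos φ, sin φ) = (-6.8300, -1.8299)
cos θ_2 = (49.9976−5²−5²)/(2·5·5) = -0.0000; θ_2 = -90.0027° (elbow-down)
β = atan2(-1.8299,-6.8300) = -165.0011°; ψ = atan2(-5.0000,4.9998) = -45.0014°
θ_1 = β − ψ = -119.9998°
θ_3 = φ − θ_1 − θ_2 = 90.0025° (wrapped to (-180°,180°])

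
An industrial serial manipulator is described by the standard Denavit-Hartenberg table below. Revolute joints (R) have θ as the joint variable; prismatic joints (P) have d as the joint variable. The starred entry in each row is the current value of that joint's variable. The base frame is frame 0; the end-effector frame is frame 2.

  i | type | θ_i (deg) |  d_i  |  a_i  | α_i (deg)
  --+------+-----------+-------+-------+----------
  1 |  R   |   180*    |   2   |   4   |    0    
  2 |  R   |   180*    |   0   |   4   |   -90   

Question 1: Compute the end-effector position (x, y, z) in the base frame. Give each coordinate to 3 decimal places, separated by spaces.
-0.000 -0.000 2.000

after link 1: o_1 = (-4.0000, 0.0000, 2.0000)
after link 2: o_2 = (-0.0000, -0.0000, 2.0000)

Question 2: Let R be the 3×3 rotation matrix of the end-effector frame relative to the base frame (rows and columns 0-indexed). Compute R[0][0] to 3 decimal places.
1.000

End-effector x-axis (col 0 of R) = (1.0000,-0.0000,0.0000)
R[0][0] = 1.0000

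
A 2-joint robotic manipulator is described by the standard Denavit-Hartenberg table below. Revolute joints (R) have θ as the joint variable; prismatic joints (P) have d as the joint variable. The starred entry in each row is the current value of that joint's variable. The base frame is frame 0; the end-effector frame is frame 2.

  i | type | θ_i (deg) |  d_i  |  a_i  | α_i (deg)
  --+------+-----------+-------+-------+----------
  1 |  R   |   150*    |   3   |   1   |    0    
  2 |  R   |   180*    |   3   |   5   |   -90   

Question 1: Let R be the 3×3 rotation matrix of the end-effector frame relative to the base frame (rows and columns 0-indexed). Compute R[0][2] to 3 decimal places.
End-effector z-axis (col 2 of R) = (0.5000,0.8660,0.0000)
R[0][2] = 0.5000

0.500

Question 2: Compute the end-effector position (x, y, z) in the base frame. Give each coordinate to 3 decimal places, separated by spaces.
after link 1: o_1 = (-0.8660, 0.5000, 3.0000)
after link 2: o_2 = (3.4641, -2.0000, 6.0000)

3.464 -2.000 6.000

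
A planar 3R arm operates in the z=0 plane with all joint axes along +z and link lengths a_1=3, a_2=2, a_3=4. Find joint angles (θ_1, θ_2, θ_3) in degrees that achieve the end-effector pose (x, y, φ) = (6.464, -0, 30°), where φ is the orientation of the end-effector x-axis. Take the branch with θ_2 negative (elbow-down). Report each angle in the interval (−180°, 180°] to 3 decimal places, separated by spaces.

wrist centre = target − a_3·(cos φ, sin φ) = (2.9999, -2.0000)
cos θ_2 = (12.9994−3²−2²)/(2·3·2) = -0.0001; θ_2 = -90.0029° (elbow-down)
β = atan2(-2.0000,2.9999) = -33.6910°; ψ = atan2(-2.0000,2.9999) = -33.6910°
θ_1 = β − ψ = -0.0000°
θ_3 = φ − θ_1 − θ_2 = 120.0029° (wrapped to (-180°,180°])

-0.000 -90.003 120.003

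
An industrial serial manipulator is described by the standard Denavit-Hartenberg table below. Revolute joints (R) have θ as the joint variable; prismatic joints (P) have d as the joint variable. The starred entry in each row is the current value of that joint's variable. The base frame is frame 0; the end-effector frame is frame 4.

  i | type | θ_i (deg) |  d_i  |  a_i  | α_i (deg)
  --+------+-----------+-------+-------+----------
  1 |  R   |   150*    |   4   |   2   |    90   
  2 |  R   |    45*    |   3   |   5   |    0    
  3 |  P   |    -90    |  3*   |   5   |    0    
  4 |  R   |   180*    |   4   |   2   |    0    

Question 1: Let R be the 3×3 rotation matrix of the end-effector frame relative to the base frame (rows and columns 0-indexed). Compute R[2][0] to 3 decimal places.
0.707

End-effector x-axis (col 0 of R) = (0.6124,-0.3536,0.7071)
R[2][0] = 0.7071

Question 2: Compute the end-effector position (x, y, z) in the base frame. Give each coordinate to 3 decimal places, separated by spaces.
after link 1: o_1 = (-1.7321, 1.0000, 4.0000)
after link 2: o_2 = (-3.2939, 5.3658, 7.5355)
after link 3: o_3 = (-4.8558, 9.7317, 4.0000)
after link 4: o_4 = (-1.6310, 12.4887, 5.4142)

-1.631 12.489 5.414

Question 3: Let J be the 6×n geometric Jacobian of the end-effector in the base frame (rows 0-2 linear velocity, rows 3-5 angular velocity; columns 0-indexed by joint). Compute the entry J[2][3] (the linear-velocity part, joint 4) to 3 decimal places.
-1.414

axis z_3 = (0.5000,0.8660,0.0000); lever o_n−o_3 = (3.2247,2.7570,1.4142)
cross product → J_v[:, 3] = (1.2247,-0.7071,-1.4142)
J_ω[:, 3] = z_3
entry J[2][3] = -1.4142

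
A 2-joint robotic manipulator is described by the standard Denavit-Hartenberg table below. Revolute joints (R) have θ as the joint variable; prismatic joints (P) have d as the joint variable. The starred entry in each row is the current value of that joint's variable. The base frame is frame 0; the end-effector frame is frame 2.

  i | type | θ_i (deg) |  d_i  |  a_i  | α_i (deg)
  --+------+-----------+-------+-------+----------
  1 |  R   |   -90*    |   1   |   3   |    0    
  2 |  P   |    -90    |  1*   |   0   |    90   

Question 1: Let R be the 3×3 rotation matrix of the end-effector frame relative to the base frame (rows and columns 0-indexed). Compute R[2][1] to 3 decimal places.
1.000

End-effector y-axis (col 1 of R) = (0.0000,-0.0000,1.0000)
R[2][1] = 1.0000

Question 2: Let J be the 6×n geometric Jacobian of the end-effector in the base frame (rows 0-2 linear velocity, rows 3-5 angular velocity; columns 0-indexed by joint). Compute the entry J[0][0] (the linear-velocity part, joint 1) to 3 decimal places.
axis z_0 = ẑ; lever o_n−o_0 = (0.0000,-3.0000,2.0000)
cross product → J_v[:, 0] = (3.0000,0.0000,-0.0000)
J_ω[:, 0] = z_0
entry J[0][0] = 3.0000

3.000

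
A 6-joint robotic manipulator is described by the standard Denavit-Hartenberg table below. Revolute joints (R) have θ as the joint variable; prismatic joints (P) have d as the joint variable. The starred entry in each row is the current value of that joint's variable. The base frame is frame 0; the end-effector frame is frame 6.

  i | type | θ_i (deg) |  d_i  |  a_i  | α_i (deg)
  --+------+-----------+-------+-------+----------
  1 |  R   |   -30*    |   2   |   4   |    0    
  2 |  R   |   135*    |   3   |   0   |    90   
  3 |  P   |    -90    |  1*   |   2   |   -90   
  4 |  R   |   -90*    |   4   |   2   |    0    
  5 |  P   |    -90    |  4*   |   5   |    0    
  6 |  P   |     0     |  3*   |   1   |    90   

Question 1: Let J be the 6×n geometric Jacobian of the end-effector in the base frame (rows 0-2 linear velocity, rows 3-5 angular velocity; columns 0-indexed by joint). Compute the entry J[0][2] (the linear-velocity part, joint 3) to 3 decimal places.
0.966

prismatic axis z_2 = (0.9659,0.2588,0.0000)
J_v[:, 2] = z_2; J_ω[:, 2] = (0,0,0)
entry J[0][2] = 0.9659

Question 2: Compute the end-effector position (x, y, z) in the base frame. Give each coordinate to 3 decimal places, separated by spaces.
after link 1: o_1 = (3.4641, -2.0000, 2.0000)
after link 2: o_2 = (3.4641, -2.0000, 5.0000)
after link 3: o_3 = (4.4300, -1.7412, 3.0000)
after link 4: o_4 = (5.3266, 2.6402, 3.0000)
after link 5: o_5 = (4.2913, 6.5039, 8.0000)
after link 6: o_6 = (3.5149, 9.4016, 9.0000)

3.515 9.402 9.000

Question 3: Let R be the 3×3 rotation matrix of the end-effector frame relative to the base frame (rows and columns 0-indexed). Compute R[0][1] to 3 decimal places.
End-effector y-axis (col 1 of R) = (-0.2588,0.9659,0.0000)
R[0][1] = -0.2588

-0.259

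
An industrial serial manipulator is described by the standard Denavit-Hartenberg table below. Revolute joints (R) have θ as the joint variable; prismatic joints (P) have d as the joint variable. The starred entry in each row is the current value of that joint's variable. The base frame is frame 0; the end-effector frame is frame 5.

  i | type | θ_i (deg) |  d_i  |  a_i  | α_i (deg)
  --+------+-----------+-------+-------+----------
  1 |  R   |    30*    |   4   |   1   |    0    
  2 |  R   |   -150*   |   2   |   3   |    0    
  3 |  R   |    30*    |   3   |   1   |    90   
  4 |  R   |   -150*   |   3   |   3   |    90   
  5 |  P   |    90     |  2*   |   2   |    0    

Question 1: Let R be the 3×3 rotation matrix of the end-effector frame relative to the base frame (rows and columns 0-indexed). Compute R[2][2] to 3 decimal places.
0.866

End-effector z-axis (col 2 of R) = (0.0000,0.5000,0.8660)
R[2][2] = 0.8660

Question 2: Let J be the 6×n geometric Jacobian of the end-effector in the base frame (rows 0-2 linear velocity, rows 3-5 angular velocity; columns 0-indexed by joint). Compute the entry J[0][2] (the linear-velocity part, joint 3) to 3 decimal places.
axis z_2 = (0.0000,0.0000,1.0000); lever o_n−o_2 = (-5.0000,2.5981,3.2321)
cross product → J_v[:, 2] = (-2.5981,-5.0000,0.0000)
J_ω[:, 2] = z_2
entry J[0][2] = -2.5981

-2.598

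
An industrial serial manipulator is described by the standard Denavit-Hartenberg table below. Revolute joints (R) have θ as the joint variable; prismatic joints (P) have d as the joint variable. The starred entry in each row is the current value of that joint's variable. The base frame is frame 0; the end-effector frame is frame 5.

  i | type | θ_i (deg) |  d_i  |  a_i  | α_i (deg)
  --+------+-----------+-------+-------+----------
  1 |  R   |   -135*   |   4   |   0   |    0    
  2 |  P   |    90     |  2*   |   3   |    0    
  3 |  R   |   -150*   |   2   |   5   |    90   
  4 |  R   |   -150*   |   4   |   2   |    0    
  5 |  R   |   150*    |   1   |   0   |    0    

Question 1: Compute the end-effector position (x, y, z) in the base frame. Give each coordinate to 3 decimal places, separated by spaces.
0.259 3.554 7.000

after link 1: o_1 = (0.0000, 0.0000, 4.0000)
after link 2: o_2 = (2.1213, -2.1213, 6.0000)
after link 3: o_3 = (-2.7083, -0.8272, 8.0000)
after link 4: o_4 = (0.0000, 2.5882, 7.0000)
after link 5: o_5 = (0.2588, 3.5541, 7.0000)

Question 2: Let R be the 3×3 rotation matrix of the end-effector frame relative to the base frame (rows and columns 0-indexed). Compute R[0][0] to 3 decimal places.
-0.966

End-effector x-axis (col 0 of R) = (-0.9659,0.2588,0.0000)
R[0][0] = -0.9659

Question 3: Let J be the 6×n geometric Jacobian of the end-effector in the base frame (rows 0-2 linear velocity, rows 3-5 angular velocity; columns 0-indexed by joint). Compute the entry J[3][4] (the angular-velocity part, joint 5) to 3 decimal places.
axis z_4 = (0.2588,0.9659,0.0000); lever o_n−o_4 = (0.2588,0.9659,0.0000)
cross product → J_v[:, 4] = (-0.0000,0.0000,0.0000)
J_ω[:, 4] = z_4
entry J[3][4] = 0.2588

0.259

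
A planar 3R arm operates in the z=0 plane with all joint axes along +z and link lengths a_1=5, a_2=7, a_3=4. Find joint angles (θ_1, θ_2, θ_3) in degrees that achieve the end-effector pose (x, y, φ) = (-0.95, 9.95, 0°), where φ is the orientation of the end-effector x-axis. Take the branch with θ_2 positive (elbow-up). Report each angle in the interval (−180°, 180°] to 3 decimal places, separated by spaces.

90.006 44.991 -134.997

wrist centre = target − a_3·(cos φ, sin φ) = (-4.9500, 9.9500)
cos θ_2 = (123.5050−5²−7²)/(2·5·7) = 0.7072; θ_2 = 44.9913° (elbow-up)
β = atan2(9.9500,-4.9500) = 116.4498°; ψ = atan2(4.9490,9.9505) = 26.4440°
θ_1 = β − ψ = 90.0058°
θ_3 = φ − θ_1 − θ_2 = -134.9971° (wrapped to (-180°,180°])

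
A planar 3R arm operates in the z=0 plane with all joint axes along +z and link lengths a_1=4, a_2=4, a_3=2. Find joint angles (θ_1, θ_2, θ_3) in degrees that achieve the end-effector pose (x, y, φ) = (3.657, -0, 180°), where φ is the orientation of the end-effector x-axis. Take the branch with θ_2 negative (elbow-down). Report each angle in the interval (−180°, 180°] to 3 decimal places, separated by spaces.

wrist centre = target − a_3·(cos φ, sin φ) = (5.6570, -0.0000)
cos θ_2 = (32.0016−4²−4²)/(2·4·4) = 0.0001; θ_2 = -89.9970° (elbow-down)
β = atan2(-0.0000,5.6570) = -0.0000°; ψ = atan2(-4.0000,4.0002) = -44.9985°
θ_1 = β − ψ = 44.9985°
θ_3 = φ − θ_1 − θ_2 = -135.0015° (wrapped to (-180°,180°])

44.999 -89.997 -135.001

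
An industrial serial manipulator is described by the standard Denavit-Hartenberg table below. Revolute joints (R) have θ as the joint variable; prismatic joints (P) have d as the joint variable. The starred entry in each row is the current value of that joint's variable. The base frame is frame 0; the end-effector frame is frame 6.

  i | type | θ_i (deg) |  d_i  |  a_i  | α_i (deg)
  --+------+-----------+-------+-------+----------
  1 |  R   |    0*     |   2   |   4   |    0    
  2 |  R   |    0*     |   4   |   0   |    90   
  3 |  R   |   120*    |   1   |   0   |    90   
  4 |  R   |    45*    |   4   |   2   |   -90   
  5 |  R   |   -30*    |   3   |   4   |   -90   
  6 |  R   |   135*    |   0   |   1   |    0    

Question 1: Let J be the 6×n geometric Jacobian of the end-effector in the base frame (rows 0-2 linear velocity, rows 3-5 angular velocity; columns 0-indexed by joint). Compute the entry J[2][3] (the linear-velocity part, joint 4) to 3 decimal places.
-4.375

axis z_3 = (0.8660,-0.0000,0.5000); lever o_n−o_3 = (3.9853,-5.0520,4.3902)
cross product → J_v[:, 3] = (2.5260,-1.8094,-4.3752)
J_ω[:, 3] = z_3
entry J[2][3] = -4.3752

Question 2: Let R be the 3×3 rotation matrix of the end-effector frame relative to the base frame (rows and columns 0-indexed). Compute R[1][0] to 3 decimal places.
End-effector x-axis (col 0 of R) = (-0.3397,0.9330,-0.1188)
R[1][0] = 0.9330

0.933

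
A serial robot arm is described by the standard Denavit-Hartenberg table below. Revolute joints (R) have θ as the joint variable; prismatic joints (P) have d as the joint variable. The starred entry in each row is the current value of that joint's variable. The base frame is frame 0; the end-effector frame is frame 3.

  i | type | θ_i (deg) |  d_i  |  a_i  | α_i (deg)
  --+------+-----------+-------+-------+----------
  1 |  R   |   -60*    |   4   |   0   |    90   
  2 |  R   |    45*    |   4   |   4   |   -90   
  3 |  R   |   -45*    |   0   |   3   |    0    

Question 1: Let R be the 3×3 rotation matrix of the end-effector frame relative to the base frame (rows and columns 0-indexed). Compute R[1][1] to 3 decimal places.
End-effector y-axis (col 1 of R) = (0.8624,-0.0795,0.5000)
R[1][1] = -0.0795

-0.079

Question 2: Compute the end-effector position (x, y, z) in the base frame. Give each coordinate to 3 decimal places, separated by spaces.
after link 1: o_1 = (0.0000, 0.0000, 4.0000)
after link 2: o_2 = (-2.0499, -4.4495, 6.8284)
after link 3: o_3 = (-3.1370, -6.8092, 8.3284)

-3.137 -6.809 8.328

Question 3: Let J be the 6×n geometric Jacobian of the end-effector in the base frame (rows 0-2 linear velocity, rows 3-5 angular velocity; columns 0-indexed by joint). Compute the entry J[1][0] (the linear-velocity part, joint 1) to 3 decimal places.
axis z_0 = ẑ; lever o_n−o_0 = (-3.1370,-6.8092,8.3284)
cross product → J_v[:, 0] = (6.8092,-3.1370,0.0000)
J_ω[:, 0] = z_0
entry J[1][0] = -3.1370

-3.137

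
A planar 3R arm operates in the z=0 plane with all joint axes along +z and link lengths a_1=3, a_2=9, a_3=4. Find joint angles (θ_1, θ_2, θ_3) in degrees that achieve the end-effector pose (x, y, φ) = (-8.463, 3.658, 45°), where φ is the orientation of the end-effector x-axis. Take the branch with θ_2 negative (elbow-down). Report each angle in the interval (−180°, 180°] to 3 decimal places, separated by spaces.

wrist centre = target − a_3·(cos φ, sin φ) = (-11.2914, 0.8296)
cos θ_2 = (128.1845−3²−9²)/(2·3·9) = 0.7071; θ_2 = -44.9989° (elbow-down)
β = atan2(0.8296,-11.2914) = 175.7981°; ψ = atan2(-6.3638,9.3641) = -34.2000°
θ_1 = β − ψ = 209.9981°
θ_3 = φ − θ_1 − θ_2 = -119.9992° (wrapped to (-180°,180°])

-150.002 -44.999 -119.999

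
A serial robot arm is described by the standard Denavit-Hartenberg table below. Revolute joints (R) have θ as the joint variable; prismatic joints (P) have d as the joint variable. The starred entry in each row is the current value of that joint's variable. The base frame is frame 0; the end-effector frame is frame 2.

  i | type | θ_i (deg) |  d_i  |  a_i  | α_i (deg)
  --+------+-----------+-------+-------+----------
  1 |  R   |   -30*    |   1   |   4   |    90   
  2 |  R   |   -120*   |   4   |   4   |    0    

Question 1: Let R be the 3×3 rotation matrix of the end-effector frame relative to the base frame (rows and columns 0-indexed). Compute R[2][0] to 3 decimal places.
-0.866

End-effector x-axis (col 0 of R) = (-0.4330,0.2500,-0.8660)
R[2][0] = -0.8660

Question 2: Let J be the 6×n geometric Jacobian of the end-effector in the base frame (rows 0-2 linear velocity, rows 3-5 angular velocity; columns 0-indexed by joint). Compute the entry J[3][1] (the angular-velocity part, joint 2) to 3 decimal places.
-0.500

axis z_1 = (-0.5000,-0.8660,0.0000); lever o_n−o_1 = (-3.7321,-2.4641,-3.4641)
cross product → J_v[:, 1] = (3.0000,-1.7321,-2.0000)
J_ω[:, 1] = z_1
entry J[3][1] = -0.5000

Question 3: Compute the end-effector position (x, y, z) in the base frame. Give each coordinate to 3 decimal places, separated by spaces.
-0.268 -4.464 -2.464

after link 1: o_1 = (3.4641, -2.0000, 1.0000)
after link 2: o_2 = (-0.2679, -4.4641, -2.4641)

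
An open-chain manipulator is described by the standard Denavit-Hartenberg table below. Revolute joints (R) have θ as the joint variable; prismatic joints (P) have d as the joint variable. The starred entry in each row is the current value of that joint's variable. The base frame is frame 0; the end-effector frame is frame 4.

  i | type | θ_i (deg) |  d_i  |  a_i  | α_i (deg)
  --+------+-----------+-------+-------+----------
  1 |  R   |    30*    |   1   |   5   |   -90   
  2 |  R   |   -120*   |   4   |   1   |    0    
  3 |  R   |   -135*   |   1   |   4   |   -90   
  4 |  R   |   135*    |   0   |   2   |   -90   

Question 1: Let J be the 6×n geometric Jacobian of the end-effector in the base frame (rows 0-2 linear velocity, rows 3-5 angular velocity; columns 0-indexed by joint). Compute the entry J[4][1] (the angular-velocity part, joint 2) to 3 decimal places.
0.866

axis z_1 = (-0.5000,0.8660,0.0000); lever o_n−o_1 = (-2.8055,2.5208,-1.6317)
cross product → J_v[:, 1] = (-1.4131,-0.8158,1.1693)
J_ω[:, 1] = z_1
entry J[4][1] = 0.8660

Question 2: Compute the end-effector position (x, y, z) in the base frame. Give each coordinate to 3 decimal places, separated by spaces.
1.525 5.021 -0.632

after link 1: o_1 = (4.3301, 2.5000, 1.0000)
after link 2: o_2 = (1.8971, 5.7141, 1.8660)
after link 3: o_3 = (0.5005, 6.0625, -1.9977)
after link 4: o_4 = (1.5246, 5.0208, -0.6317)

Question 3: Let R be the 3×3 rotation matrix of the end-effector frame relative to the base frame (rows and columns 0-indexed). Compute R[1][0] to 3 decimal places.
-0.521

End-effector x-axis (col 0 of R) = (0.5120,-0.5209,0.6830)
R[1][0] = -0.5209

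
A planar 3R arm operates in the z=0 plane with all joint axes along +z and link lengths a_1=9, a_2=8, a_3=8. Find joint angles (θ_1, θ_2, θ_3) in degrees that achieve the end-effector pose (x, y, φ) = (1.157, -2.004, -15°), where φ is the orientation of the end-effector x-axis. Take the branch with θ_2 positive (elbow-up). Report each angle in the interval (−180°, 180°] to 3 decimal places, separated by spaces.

wrist centre = target − a_3·(cos φ, sin φ) = (-6.5704, 0.0666)
cos θ_2 = (43.1747−9²−8²)/(2·9·8) = -0.7071; θ_2 = 135.0011° (elbow-up)
β = atan2(0.0666,-6.5704) = 179.4197°; ψ = atan2(5.6567,3.3430) = 59.4177°
θ_1 = β − ψ = 120.0020°
θ_3 = φ − θ_1 − θ_2 = 89.9969° (wrapped to (-180°,180°])

120.002 135.001 89.997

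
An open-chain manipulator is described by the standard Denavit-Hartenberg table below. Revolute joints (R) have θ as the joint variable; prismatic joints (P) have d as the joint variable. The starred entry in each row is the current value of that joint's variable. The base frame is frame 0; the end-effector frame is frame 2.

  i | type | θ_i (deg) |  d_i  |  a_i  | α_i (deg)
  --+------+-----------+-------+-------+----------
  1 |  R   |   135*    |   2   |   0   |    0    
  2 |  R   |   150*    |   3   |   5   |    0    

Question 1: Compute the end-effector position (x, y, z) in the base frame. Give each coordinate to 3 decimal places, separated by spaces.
after link 1: o_1 = (0.0000, 0.0000, 2.0000)
after link 2: o_2 = (1.2941, -4.8296, 5.0000)

1.294 -4.830 5.000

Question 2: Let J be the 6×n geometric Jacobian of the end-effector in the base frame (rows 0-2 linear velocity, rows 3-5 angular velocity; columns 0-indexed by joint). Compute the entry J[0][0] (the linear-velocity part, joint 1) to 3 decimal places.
axis z_0 = ẑ; lever o_n−o_0 = (1.2941,-4.8296,5.0000)
cross product → J_v[:, 0] = (4.8296,1.2941,-0.0000)
J_ω[:, 0] = z_0
entry J[0][0] = 4.8296

4.830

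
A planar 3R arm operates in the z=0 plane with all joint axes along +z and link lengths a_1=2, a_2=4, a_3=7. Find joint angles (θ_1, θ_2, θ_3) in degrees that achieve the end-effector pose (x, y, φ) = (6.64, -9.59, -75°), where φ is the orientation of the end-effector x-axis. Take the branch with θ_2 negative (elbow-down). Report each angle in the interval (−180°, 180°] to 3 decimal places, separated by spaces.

0.002 -45.005 -29.997

wrist centre = target − a_3·(cos φ, sin φ) = (4.8283, -2.8285)
cos θ_2 = (31.3127−2²−4²)/(2·2·4) = 0.7070; θ_2 = -45.0052° (elbow-down)
β = atan2(-2.8285,4.8283) = -30.3628°; ψ = atan2(-2.8287,4.8282) = -30.3648°
θ_1 = β − ψ = 0.0020°
θ_3 = φ − θ_1 − θ_2 = -29.9968° (wrapped to (-180°,180°])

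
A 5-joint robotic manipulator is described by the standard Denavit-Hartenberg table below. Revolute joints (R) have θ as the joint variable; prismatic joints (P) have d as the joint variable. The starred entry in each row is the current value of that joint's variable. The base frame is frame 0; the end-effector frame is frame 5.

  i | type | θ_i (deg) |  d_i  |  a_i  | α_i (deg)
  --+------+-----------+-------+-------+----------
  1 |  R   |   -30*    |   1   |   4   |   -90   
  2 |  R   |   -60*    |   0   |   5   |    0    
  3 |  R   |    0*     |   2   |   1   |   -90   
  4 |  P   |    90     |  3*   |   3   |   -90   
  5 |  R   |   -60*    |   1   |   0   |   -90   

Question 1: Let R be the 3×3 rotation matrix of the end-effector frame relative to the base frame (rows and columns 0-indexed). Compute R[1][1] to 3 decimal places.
End-effector y-axis (col 1 of R) = (0.4330,-0.2500,0.8660)
R[1][1] = -0.2500

-0.250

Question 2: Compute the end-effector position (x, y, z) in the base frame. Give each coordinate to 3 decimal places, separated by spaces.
7.379 -5.415 3.830

after link 1: o_1 = (3.4641, -2.0000, 1.0000)
after link 2: o_2 = (5.6292, -3.2500, 5.3301)
after link 3: o_3 = (7.0622, -1.7679, 6.1962)
after link 4: o_4 = (7.8122, -5.6651, 4.6962)
after link 5: o_5 = (7.3792, -5.4151, 3.8301)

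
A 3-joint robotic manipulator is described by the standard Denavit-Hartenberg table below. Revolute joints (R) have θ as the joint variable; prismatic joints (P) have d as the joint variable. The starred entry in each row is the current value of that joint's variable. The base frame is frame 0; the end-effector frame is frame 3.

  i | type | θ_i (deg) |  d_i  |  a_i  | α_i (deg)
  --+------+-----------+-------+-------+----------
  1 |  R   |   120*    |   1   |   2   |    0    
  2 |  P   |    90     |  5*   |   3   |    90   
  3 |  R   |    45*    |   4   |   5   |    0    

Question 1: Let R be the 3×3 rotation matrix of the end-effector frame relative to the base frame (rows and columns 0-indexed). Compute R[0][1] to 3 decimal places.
End-effector y-axis (col 1 of R) = (0.6124,0.3536,0.7071)
R[0][1] = 0.6124

0.612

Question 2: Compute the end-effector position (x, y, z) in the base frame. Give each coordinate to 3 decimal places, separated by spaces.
-8.660 1.928 9.536

after link 1: o_1 = (-1.0000, 1.7321, 1.0000)
after link 2: o_2 = (-3.5981, 0.2321, 6.0000)
after link 3: o_3 = (-8.6599, 1.9284, 9.5355)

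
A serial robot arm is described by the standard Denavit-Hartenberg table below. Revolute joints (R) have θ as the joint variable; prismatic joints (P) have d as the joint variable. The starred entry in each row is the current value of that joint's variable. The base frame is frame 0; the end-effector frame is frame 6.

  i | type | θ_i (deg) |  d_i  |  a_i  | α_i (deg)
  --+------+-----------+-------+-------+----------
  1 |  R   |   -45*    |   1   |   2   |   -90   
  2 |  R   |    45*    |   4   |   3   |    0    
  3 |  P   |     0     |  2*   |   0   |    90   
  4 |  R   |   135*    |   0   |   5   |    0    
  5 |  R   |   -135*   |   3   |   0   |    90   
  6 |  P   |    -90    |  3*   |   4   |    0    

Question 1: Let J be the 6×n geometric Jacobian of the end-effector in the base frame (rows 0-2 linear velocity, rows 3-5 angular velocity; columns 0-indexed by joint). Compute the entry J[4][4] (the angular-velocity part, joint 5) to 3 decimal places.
axis z_4 = (0.5000,-0.5000,0.7071); lever o_n−o_4 = (-2.6213,-1.6213,-0.7071)
cross product → J_v[:, 4] = (1.5000,-1.5000,-2.1213)
J_ω[:, 4] = z_4
entry J[4][4] = -0.5000

-0.500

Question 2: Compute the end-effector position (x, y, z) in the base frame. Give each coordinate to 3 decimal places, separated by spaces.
after link 1: o_1 = (1.4142, -1.4142, 1.0000)
after link 2: o_2 = (5.7426, -0.0858, -1.1213)
after link 3: o_3 = (7.1569, 1.3284, -1.1213)
after link 4: o_4 = (7.8891, 5.5962, 1.3787)
after link 5: o_5 = (9.3891, 4.0962, 3.5000)
after link 6: o_6 = (5.2678, 3.9749, 0.6716)

5.268 3.975 0.672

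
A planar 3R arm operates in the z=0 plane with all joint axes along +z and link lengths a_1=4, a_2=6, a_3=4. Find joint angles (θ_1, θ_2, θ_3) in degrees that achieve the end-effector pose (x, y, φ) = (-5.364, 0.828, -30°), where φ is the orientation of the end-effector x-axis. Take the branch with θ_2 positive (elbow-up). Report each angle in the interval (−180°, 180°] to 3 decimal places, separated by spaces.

wrist centre = target − a_3·(cos φ, sin φ) = (-8.8281, 2.8280)
cos θ_2 = (85.9330−4²−6²)/(2·4·6) = 0.7069; θ_2 = 45.0138° (elbow-up)
β = atan2(2.8280,-8.8281) = 162.2376°; ψ = atan2(4.2437,8.2416) = 27.2442°
θ_1 = β − ψ = 134.9934°
θ_3 = φ − θ_1 − θ_2 = 149.9928° (wrapped to (-180°,180°])

134.993 45.014 149.993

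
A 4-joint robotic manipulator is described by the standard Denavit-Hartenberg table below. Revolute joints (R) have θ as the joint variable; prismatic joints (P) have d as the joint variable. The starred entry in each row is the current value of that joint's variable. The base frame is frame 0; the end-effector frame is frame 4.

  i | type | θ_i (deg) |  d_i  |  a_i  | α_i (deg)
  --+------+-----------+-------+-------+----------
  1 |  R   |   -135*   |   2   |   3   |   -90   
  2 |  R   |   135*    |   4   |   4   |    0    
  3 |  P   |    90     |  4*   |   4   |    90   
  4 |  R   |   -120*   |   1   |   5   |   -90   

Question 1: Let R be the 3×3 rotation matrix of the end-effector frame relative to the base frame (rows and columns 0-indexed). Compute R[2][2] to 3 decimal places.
0.612

End-effector z-axis (col 2 of R) = (0.0795,0.7866,0.6124)
R[2][2] = 0.6124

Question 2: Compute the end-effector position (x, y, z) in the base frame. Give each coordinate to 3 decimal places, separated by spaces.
3.724 -1.466 -0.475

after link 1: o_1 = (-2.1213, -2.1213, 2.0000)
after link 2: o_2 = (2.7071, -2.9497, -0.8284)
after link 3: o_3 = (7.5355, -3.7782, 2.0000)
after link 4: o_4 = (3.7237, -1.4663, -0.4749)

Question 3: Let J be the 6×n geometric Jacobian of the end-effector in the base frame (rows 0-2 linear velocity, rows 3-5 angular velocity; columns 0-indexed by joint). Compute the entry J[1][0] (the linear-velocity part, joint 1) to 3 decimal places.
3.724

axis z_0 = ẑ; lever o_n−o_0 = (3.7237,-1.4663,-0.4749)
cross product → J_v[:, 0] = (1.4663,3.7237,-0.0000)
J_ω[:, 0] = z_0
entry J[1][0] = 3.7237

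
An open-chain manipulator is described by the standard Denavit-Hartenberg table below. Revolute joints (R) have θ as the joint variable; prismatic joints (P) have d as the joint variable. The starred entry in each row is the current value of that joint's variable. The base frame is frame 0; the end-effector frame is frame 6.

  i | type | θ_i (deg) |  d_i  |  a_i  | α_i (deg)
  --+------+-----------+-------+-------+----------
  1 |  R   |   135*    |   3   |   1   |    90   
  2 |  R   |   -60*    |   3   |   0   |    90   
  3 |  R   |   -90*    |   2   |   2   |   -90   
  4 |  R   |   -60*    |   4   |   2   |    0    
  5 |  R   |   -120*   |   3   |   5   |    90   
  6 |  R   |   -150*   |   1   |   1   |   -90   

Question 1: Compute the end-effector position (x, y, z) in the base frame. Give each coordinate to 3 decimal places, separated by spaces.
after link 1: o_1 = (-0.7071, 0.7071, 3.0000)
after link 2: o_2 = (1.4142, 2.8284, 3.0000)
after link 3: o_3 = (1.2247, 0.1895, 2.0000)
after link 4: o_4 = (0.1641, -0.1641, -2.3301)
after link 5: o_5 = (2.6390, 4.4321, -4.9282)
after link 6: o_6 = (1.5910, 4.2553, -3.9952)

1.591 4.255 -3.995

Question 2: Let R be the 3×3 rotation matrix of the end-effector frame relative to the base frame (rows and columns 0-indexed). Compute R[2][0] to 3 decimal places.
End-effector x-axis (col 0 of R) = (-0.4356,-0.7891,0.4330)
R[2][0] = 0.4330

0.433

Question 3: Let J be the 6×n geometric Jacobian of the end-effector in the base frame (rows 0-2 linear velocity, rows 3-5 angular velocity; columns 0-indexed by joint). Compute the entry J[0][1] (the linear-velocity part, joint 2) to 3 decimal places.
axis z_1 = (0.7071,0.7071,0.0000); lever o_n−o_1 = (2.2981,3.5482,-6.9952)
cross product → J_v[:, 1] = (-4.9463,4.9463,0.8840)
J_ω[:, 1] = z_1
entry J[0][1] = -4.9463

-4.946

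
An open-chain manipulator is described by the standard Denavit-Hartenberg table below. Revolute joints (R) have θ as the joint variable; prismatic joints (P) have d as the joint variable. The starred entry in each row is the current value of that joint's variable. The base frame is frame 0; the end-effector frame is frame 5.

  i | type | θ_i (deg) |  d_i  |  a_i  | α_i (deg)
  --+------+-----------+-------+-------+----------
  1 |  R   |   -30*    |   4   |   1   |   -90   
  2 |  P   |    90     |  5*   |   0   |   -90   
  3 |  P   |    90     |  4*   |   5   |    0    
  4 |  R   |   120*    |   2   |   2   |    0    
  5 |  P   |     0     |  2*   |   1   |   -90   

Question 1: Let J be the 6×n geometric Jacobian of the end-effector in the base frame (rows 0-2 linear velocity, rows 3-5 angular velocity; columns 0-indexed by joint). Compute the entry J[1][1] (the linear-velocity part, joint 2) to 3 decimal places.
prismatic axis z_1 = (0.5000,0.8660,0.0000)
J_v[:, 1] = z_1; J_ω[:, 1] = (0,0,0)
entry J[1][1] = 0.8660

0.866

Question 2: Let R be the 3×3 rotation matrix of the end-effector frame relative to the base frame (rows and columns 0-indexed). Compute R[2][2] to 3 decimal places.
End-effector z-axis (col 2 of R) = (0.4330,0.7500,-0.5000)
R[2][2] = -0.5000

-0.500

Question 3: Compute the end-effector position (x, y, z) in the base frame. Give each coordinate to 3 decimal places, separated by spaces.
-5.312 4.799 6.598

after link 1: o_1 = (0.8660, -0.5000, 4.0000)
after link 2: o_2 = (3.3660, 3.8301, 4.0000)
after link 3: o_3 = (-2.5981, 1.5000, 4.0000)
after link 4: o_4 = (-3.8301, 3.3660, 5.7321)
after link 5: o_5 = (-5.3122, 4.7990, 6.5981)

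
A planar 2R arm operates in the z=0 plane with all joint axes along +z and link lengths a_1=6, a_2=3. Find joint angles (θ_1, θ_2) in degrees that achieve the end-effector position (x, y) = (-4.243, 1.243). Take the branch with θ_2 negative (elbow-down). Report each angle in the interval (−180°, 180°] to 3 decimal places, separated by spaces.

-167.651 -134.991

cos θ_2 = (19.5481−6²−3²)/(2·6·3) = -0.7070; θ_2 = -134.9911° (elbow-down)
β = atan2(1.2430,-4.2430) = 163.6719°; ψ = atan2(-2.1216,3.8790) = -28.6767°
θ_1 = β − ψ = 192.3486°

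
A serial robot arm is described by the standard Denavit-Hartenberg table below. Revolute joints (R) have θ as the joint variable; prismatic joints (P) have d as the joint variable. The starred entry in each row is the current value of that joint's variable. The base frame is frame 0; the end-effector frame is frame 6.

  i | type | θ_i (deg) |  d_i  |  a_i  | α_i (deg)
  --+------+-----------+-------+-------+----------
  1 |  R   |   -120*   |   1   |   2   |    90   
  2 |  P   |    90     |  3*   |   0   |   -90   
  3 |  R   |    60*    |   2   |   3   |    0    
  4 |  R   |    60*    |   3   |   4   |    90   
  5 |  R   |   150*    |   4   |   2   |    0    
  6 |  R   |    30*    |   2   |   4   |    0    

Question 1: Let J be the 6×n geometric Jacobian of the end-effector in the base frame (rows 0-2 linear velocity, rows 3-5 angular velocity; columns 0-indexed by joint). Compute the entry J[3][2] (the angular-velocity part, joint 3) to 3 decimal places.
axis z_2 = (0.5000,0.8660,0.0000); lever o_n−o_2 = (6.5490,3.1471,7.5622)
cross product → J_v[:, 2] = (6.5490,-3.7811,-4.0981)
J_ω[:, 2] = z_2
entry J[3][2] = 0.5000

0.500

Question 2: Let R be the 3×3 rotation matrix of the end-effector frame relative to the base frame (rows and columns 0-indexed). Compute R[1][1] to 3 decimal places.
-0.866

End-effector y-axis (col 1 of R) = (-0.5000,-0.8660,0.0000)
R[1][1] = -0.8660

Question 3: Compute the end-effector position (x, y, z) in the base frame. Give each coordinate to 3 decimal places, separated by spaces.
after link 1: o_1 = (-1.0000, -1.7321, 1.0000)
after link 2: o_2 = (-3.5981, -0.2321, 1.0000)
after link 3: o_3 = (-0.3481, 0.2010, 2.5000)
after link 4: o_4 = (4.1519, 1.0670, 0.5000)
after link 5: o_5 = (5.0849, 1.6830, 4.8301)
after link 6: o_6 = (2.9510, 2.9151, 8.5622)

2.951 2.915 8.562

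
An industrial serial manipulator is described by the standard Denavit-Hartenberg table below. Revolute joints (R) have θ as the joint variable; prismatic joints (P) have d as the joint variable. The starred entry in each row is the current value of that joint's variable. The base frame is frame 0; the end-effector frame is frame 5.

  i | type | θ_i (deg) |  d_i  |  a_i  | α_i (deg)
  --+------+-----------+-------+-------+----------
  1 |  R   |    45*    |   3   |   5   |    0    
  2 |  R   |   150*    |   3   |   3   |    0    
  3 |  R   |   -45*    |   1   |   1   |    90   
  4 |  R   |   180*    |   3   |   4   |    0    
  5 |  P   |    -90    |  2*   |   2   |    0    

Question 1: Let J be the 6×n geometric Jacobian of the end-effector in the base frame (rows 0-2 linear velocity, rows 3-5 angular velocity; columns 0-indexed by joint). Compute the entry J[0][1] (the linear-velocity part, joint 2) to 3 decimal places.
axis z_1 = (0.0000,0.0000,1.0000); lever o_n−o_1 = (2.2003,2.0537,6.0000)
cross product → J_v[:, 1] = (-2.0537,2.2003,0.0000)
J_ω[:, 1] = z_1
entry J[0][1] = -2.0537

-2.054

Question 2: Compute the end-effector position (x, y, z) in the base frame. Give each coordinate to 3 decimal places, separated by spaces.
5.736 5.589 9.000

after link 1: o_1 = (3.5355, 3.5355, 3.0000)
after link 2: o_2 = (0.6378, 2.7591, 6.0000)
after link 3: o_3 = (-0.2283, 3.2591, 7.0000)
after link 4: o_4 = (4.7358, 3.8572, 7.0000)
after link 5: o_5 = (5.7358, 5.5892, 9.0000)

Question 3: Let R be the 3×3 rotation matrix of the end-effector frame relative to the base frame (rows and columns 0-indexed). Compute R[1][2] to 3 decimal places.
End-effector z-axis (col 2 of R) = (0.5000,0.8660,0.0000)
R[1][2] = 0.8660

0.866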